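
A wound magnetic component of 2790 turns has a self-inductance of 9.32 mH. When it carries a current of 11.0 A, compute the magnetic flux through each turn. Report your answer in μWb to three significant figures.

From L = NΦ_B/I, the flux per turn is Φ_B = LI/N.
Φ_B = (9.320×10^-3 H)(11.0 A)/2790 = 3.6746×10^-5 Wb.

Φ_B ≈ 36.7 μWb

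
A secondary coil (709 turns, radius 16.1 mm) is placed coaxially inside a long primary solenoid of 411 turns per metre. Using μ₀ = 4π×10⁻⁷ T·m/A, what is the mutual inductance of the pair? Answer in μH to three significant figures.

The outer solenoid produces a uniform field B₁ = μ₀n₁I₁ across the inner coil,
so the flux linkage is N₂Φ = N₂B₁A₂ = μ₀n₁N₂A₂·I₁, giving M = μ₀n₁N₂A₂.
A₂ = πr² = π(1.610×10^-2 m)² = 8.143×10^-4 m².
M = (4π×10⁻⁷)(411)(709)(8.143×10^-4) = 2.982×10^-4 H.

M ≈ 298 μH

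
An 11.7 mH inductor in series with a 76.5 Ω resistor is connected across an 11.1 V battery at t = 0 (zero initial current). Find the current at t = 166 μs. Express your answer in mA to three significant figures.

τ = L/R = 1.170×10^-2/76.5 = 1.529×10^-4 s; final current I_∞ = ε/R = 11.1/76.5 = 0.1451 A.
I(t) = I_∞(1 − e^(−t/τ)) with t/τ = 1.085.
I = (0.1451)(1 − e^(−1.085)) = 9.609×10^-2 A.

I ≈ 96.1 mA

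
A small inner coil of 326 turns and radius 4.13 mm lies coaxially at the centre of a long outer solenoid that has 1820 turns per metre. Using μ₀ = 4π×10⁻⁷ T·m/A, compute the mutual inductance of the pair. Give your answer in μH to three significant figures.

M ≈ 40.0 μH

The outer solenoid produces a uniform field B₁ = μ₀n₁I₁ across the inner coil,
so the flux linkage is N₂Φ = N₂B₁A₂ = μ₀n₁N₂A₂·I₁, giving M = μ₀n₁N₂A₂.
A₂ = πr² = π(4.130×10^-3 m)² = 5.359×10^-5 m².
M = (4π×10⁻⁷)(1820)(326)(5.359×10^-5) = 3.995×10^-5 H.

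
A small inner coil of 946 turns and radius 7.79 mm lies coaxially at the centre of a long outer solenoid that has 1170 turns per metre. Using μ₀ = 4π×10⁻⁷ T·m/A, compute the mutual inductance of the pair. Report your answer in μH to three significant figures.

M ≈ 265 μH

The outer solenoid produces a uniform field B₁ = μ₀n₁I₁ across the inner coil,
so the flux linkage is N₂Φ = N₂B₁A₂ = μ₀n₁N₂A₂·I₁, giving M = μ₀n₁N₂A₂.
A₂ = πr² = π(7.790×10^-3 m)² = 1.906×10^-4 m².
M = (4π×10⁻⁷)(1170)(946)(1.906×10^-4) = 2.652×10^-4 H.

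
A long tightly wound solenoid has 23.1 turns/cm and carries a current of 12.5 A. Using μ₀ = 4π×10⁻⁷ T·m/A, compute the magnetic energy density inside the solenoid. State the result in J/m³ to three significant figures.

B = μ₀nI = (4π×10⁻⁷)(2.310×10^3)(12.5) = 3.629×10^-2 T.
u = B²/(2μ₀) = (3.629×10^-2)²/(2×4π×10⁻⁷) = 523.9 J/m³.

u ≈ 524 J/m³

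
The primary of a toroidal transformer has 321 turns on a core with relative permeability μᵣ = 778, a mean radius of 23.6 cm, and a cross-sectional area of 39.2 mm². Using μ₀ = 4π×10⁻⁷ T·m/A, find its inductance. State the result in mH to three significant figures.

L ≈ 2.66 mH

For a thin toroid, L = μ₀μᵣN²A/(2πR).
L = (4π×10⁻⁷)(778)(321)²(3.920×10^-5) / (2π×0.236 m) = 2.663×10^-3 H.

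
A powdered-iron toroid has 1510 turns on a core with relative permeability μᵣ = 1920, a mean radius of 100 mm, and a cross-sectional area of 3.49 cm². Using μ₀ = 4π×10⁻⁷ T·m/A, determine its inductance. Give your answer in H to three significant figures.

For a thin toroid, L = μ₀μᵣN²A/(2πR).
L = (4π×10⁻⁷)(1920)(1510)²(3.490×10^-4) / (2π×0.1 m) = 3.056 H.

L ≈ 3.06 H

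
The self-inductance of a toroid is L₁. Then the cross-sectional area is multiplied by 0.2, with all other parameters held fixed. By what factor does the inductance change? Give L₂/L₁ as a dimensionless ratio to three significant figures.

For a toroid, L ∝ μᵣN²A/R.
L₂/L₁ = (0.2) = 0.200.

L₂/L₁ = 0.200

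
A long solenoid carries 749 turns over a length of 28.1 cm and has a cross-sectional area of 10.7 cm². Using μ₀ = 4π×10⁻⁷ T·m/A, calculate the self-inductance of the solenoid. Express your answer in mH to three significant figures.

L ≈ 2.68 mH

A = 10.7 cm² = 1.070×10^-3 m².
For a long solenoid, L = μ₀N²A/ℓ.
L = (4π×10⁻⁷)(749)²(1.070×10^-3)/(0.281 m) = 2.684×10^-3 H.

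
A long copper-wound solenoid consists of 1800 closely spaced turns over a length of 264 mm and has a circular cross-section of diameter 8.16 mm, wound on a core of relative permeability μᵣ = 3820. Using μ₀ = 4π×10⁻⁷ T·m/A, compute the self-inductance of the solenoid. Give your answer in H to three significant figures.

A = π(d/2)² = π(4.080×10^-3 m)² = 5.230×10^-5 m².
For a long solenoid, L = μ₀μᵣN²A/ℓ.
L = (4π×10⁻⁷)(3820)(1800)²(5.230×10^-5)/(0.264 m) = 3.081 H.

L ≈ 3.08 H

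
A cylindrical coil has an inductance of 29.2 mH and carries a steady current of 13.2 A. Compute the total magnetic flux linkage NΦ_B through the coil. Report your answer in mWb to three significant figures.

NΦ_B ≈ 385 mWb

From L = NΦ_B/I, the flux linkage is NΦ_B = LI.
NΦ_B = (2.920×10^-2 H)(13.2 A) = 0.3854 Wb.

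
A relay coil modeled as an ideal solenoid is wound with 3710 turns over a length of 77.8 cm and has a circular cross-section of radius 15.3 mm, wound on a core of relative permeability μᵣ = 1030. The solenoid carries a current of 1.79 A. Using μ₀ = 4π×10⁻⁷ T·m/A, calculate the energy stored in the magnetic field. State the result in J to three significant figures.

A = πr² = π(1.530×10^-2 m)² = 7.354×10^-4 m².
L = μ₀μᵣN²A/ℓ = (4π×10⁻⁷)(1030)(3710)²(7.354×10^-4)/(0.778) = 16.84 H.
U = ½LI² = ½(16.84)(1.79)² = 26.98 J.

U ≈ 27.0 J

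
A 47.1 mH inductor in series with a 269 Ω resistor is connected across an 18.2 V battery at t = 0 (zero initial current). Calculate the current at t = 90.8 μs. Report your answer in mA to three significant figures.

τ = L/R = 4.710×10^-2/269 = 1.751×10^-4 s; final current I_∞ = ε/R = 18.2/269 = 6.766×10^-2 A.
I(t) = I_∞(1 − e^(−t/τ)) with t/τ = 0.519.
I = (6.766×10^-2)(1 − e^(−0.519)) = 2.738×10^-2 A.

I ≈ 27.4 mA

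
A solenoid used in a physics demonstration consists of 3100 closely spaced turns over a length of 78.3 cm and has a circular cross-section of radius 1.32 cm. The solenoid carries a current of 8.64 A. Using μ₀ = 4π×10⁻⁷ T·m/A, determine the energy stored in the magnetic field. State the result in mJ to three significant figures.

A = πr² = π(1.320×10^-2 m)² = 5.474×10^-4 m².
L = μ₀N²A/ℓ = (4π×10⁻⁷)(3100)²(5.474×10^-4)/(0.783) = 8.442×10^-3 H.
U = ½LI² = ½(8.442×10^-3)(8.64)² = 0.3151 J.

U ≈ 315 mJ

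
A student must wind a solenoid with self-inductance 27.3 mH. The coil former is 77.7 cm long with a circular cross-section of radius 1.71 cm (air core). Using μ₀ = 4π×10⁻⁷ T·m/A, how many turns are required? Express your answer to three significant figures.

N ≈ 4290 turns

A = πr² = π(1.710×10^-2 m)² = 9.186×10^-4 m².
From L = μ₀N²A/ℓ, N = √(Lℓ / (μ₀A)).
N = √[(2.730×10^-2)(0.777) / ((4π×10⁻⁷)×9.186×10^-4)] = √(1.838×10^7) ≈ 4286.6.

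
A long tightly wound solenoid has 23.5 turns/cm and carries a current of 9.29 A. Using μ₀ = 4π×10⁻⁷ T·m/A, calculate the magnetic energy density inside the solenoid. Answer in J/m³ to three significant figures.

u ≈ 299 J/m³

B = μ₀nI = (4π×10⁻⁷)(2.350×10^3)(9.29) = 2.743×10^-2 T.
u = B²/(2μ₀) = (2.743×10^-2)²/(2×4π×10⁻⁷) = 299.47 J/m³.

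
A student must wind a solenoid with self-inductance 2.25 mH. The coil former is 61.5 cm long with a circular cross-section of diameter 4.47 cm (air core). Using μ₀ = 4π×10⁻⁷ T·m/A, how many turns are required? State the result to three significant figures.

A = π(d/2)² = π(2.235×10^-2 m)² = 1.569×10^-3 m².
From L = μ₀N²A/ℓ, N = √(Lℓ / (μ₀A)).
N = √[(2.250×10^-3)(0.615) / ((4π×10⁻⁷)×1.569×10^-3)] = √(7.017×10^5) ≈ 837.7.

N ≈ 838 turns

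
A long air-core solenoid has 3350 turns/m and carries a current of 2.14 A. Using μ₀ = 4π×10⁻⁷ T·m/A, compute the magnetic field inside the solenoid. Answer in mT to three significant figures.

Inside a long solenoid, B = μ₀nI.
B = (4π×10⁻⁷)(3.350×10^3 m⁻¹)(2.14 A) = 9.009×10^-3 T.

B ≈ 9.01 mT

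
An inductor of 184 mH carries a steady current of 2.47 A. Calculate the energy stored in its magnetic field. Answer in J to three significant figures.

Stored magnetic energy: U = ½LI².
U = ½(0.184 H)(2.47 A)² = 0.5613 J.

U ≈ 0.561 J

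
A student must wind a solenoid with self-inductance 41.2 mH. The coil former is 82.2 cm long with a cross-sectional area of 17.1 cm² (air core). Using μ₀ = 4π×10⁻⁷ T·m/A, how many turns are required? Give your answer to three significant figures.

A = 17.1 cm² = 1.710×10^-3 m².
From L = μ₀N²A/ℓ, N = √(Lℓ / (μ₀A)).
N = √[(4.120×10^-2)(0.822) / ((4π×10⁻⁷)×1.710×10^-3)] = √(1.576×10^7) ≈ 3969.9.

N ≈ 3970 turns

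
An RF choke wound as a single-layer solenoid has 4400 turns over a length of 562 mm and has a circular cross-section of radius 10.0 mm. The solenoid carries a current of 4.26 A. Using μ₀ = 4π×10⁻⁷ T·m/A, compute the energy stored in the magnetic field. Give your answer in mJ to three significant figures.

A = πr² = π(1.000×10^-2 m)² = 3.142×10^-4 m².
L = μ₀N²A/ℓ = (4π×10⁻⁷)(4400)²(3.142×10^-4)/(0.562) = 1.360×10^-2 H.
U = ½LI² = ½(1.360×10^-2)(4.26)² = 0.1234 J.

U ≈ 123 mJ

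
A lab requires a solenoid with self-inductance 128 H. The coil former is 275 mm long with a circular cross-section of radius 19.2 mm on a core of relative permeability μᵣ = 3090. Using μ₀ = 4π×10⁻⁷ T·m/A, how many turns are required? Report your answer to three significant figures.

A = πr² = π(1.920×10^-2 m)² = 1.158×10^-3 m².
From L = μ₀μᵣN²A/ℓ, N = √(Lℓ / (μ₀μᵣA)).
N = √[(128)(0.275) / ((4π×10⁻⁷)(3090)×1.158×10^-3)] = √(7.827×10^6) ≈ 2797.8.

N ≈ 2800 turns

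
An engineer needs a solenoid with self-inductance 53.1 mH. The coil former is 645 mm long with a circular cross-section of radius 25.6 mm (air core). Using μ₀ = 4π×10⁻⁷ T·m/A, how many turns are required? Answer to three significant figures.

N ≈ 3640 turns

A = πr² = π(2.560×10^-2 m)² = 2.059×10^-3 m².
From L = μ₀N²A/ℓ, N = √(Lℓ / (μ₀A)).
N = √[(5.310×10^-2)(0.645) / ((4π×10⁻⁷)×2.059×10^-3)] = √(1.324×10^7) ≈ 3638.4.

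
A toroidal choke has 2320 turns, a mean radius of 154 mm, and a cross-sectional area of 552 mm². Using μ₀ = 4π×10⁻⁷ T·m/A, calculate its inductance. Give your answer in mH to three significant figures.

For a thin toroid, L = μ₀N²A/(2πR).
L = (4π×10⁻⁷)(2320)²(5.520×10^-4) / (2π×0.154 m) = 3.859×10^-3 H.

L ≈ 3.86 mH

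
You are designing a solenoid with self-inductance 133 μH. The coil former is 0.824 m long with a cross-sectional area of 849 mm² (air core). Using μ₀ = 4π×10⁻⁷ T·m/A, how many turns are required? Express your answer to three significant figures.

A = 849 mm² = 8.490×10^-4 m².
From L = μ₀N²A/ℓ, N = √(Lℓ / (μ₀A)).
N = √[(1.330×10^-4)(0.824) / ((4π×10⁻⁷)×8.490×10^-4)] = √(1.027×10^5) ≈ 320.5.

N ≈ 321 turns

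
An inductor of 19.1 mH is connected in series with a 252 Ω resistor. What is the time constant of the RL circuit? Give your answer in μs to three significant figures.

τ ≈ 75.8 μs

τ = L/R = (1.910×10^-2 H)/(252 Ω) = 7.579×10^-5 s.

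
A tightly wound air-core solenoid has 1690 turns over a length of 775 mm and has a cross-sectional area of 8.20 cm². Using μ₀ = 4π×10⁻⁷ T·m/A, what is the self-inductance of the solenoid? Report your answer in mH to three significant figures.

L ≈ 3.80 mH

A = 8.20 cm² = 8.200×10^-4 m².
For a long solenoid, L = μ₀N²A/ℓ.
L = (4π×10⁻⁷)(1690)²(8.200×10^-4)/(0.775 m) = 3.797×10^-3 H.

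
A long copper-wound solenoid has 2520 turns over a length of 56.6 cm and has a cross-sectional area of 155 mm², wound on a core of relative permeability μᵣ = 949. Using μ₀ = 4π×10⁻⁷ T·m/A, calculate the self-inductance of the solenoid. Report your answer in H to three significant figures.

L ≈ 2.07 H

A = 155 mm² = 1.550×10^-4 m².
For a long solenoid, L = μ₀μᵣN²A/ℓ.
L = (4π×10⁻⁷)(949)(2520)²(1.550×10^-4)/(0.566 m) = 2.074 H.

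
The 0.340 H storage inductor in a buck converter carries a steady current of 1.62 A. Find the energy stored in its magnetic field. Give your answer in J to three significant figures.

Stored magnetic energy: U = ½LI².
U = ½(0.34 H)(1.62 A)² = 0.4461 J.

U ≈ 0.446 J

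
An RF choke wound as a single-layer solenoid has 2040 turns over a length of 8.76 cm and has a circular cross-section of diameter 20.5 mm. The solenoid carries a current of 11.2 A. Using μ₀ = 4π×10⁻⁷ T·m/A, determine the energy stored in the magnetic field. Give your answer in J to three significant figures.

A = π(d/2)² = π(1.025×10^-2 m)² = 3.301×10^-4 m².
L = μ₀N²A/ℓ = (4π×10⁻⁷)(2040)²(3.301×10^-4)/(8.760×10^-2) = 1.970×10^-2 H.
U = ½LI² = ½(1.970×10^-2)(11.2)² = 1.236 J.

U ≈ 1.24 J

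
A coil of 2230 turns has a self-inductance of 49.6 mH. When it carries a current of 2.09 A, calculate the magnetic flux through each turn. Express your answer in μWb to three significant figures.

From L = NΦ_B/I, the flux per turn is Φ_B = LI/N.
Φ_B = (4.960×10^-2 H)(2.09 A)/2230 = 4.649×10^-5 Wb.

Φ_B ≈ 46.5 μWb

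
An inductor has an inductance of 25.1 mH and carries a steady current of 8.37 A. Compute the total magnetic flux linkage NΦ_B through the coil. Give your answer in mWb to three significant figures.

From L = NΦ_B/I, the flux linkage is NΦ_B = LI.
NΦ_B = (2.510×10^-2 H)(8.37 A) = 0.2101 Wb.

NΦ_B ≈ 210 mWb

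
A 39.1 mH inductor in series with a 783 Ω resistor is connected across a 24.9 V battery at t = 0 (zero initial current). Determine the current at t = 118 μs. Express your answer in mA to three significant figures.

I ≈ 28.8 mA

τ = L/R = 3.910×10^-2/783 = 4.994×10^-5 s; final current I_∞ = ε/R = 24.9/783 = 3.180×10^-2 A.
I(t) = I_∞(1 − e^(−t/τ)) with t/τ = 2.363.
I = (3.180×10^-2)(1 − e^(−2.363)) = 2.881×10^-2 A.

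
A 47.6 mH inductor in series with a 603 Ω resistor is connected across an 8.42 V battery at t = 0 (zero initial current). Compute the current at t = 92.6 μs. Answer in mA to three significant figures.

τ = L/R = 4.760×10^-2/603 = 7.894×10^-5 s; final current I_∞ = ε/R = 8.42/603 = 1.396×10^-2 A.
I(t) = I_∞(1 − e^(−t/τ)) with t/τ = 1.173.
I = (1.396×10^-2)(1 − e^(−1.173)) = 9.643×10^-3 A.

I ≈ 9.64 mA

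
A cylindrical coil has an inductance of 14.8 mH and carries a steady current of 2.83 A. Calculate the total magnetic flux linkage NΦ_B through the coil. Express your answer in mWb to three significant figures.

From L = NΦ_B/I, the flux linkage is NΦ_B = LI.
NΦ_B = (1.480×10^-2 H)(2.83 A) = 4.188×10^-2 Wb.

NΦ_B ≈ 41.9 mWb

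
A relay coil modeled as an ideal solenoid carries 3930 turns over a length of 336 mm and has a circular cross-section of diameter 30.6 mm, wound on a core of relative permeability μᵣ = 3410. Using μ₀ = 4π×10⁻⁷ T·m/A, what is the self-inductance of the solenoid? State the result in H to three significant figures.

L ≈ 145 H

A = π(d/2)² = π(1.530×10^-2 m)² = 7.354×10^-4 m².
For a long solenoid, L = μ₀μᵣN²A/ℓ.
L = (4π×10⁻⁷)(3410)(3930)²(7.354×10^-4)/(0.336 m) = 144.9 H.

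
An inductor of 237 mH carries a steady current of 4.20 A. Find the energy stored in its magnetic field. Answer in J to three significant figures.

U ≈ 2.09 J

Stored magnetic energy: U = ½LI².
U = ½(0.237 H)(4.20 A)² = 2.09 J.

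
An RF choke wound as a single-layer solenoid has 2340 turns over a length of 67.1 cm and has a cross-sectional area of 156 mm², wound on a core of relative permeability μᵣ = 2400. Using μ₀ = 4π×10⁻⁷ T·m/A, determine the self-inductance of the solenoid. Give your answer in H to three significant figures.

L ≈ 3.84 H

A = 156 mm² = 1.560×10^-4 m².
For a long solenoid, L = μ₀μᵣN²A/ℓ.
L = (4π×10⁻⁷)(2400)(2340)²(1.560×10^-4)/(0.671 m) = 3.839 H.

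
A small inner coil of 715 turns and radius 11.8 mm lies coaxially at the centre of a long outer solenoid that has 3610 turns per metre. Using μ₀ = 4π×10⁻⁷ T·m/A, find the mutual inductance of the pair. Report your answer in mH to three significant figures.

The outer solenoid produces a uniform field B₁ = μ₀n₁I₁ across the inner coil,
so the flux linkage is N₂Φ = N₂B₁A₂ = μ₀n₁N₂A₂·I₁, giving M = μ₀n₁N₂A₂.
A₂ = πr² = π(1.180×10^-2 m)² = 4.374×10^-4 m².
M = (4π×10⁻⁷)(3610)(715)(4.374×10^-4) = 1.419×10^-3 H.

M ≈ 1.42 mH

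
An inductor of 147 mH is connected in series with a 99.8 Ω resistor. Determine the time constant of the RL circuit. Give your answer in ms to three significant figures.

τ ≈ 1.47 ms

τ = L/R = (0.147 H)/(99.8 Ω) = 1.473×10^-3 s.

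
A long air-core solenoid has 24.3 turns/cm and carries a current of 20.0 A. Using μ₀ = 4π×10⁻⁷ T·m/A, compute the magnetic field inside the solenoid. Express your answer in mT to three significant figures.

B ≈ 61.1 mT

Inside a long solenoid, B = μ₀nI.
B = (4π×10⁻⁷)(2.430×10^3 m⁻¹)(20.0 A) = 6.107×10^-2 T.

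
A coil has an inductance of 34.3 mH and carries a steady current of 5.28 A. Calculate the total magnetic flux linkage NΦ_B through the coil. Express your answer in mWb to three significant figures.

NΦ_B ≈ 181 mWb

From L = NΦ_B/I, the flux linkage is NΦ_B = LI.
NΦ_B = (3.430×10^-2 H)(5.28 A) = 0.1811 Wb.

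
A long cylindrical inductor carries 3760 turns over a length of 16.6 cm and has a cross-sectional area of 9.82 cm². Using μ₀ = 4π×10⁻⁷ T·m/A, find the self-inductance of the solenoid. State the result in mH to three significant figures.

A = 9.82 cm² = 9.820×10^-4 m².
For a long solenoid, L = μ₀N²A/ℓ.
L = (4π×10⁻⁷)(3760)²(9.820×10^-4)/(0.166 m) = 0.1051 H.

L ≈ 105 mH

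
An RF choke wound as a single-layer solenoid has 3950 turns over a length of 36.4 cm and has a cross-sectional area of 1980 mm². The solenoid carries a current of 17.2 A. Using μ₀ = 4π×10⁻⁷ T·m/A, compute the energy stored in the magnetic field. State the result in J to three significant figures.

A = 1980 mm² = 1.980×10^-3 m².
L = μ₀N²A/ℓ = (4π×10⁻⁷)(3950)²(1.980×10^-3)/(0.364) = 0.1067 H.
U = ½LI² = ½(0.1067)(17.2)² = 15.78 J.

U ≈ 15.8 J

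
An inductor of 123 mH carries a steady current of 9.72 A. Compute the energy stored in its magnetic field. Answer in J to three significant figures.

Stored magnetic energy: U = ½LI².
U = ½(0.123 H)(9.72 A)² = 5.81 J.

U ≈ 5.81 J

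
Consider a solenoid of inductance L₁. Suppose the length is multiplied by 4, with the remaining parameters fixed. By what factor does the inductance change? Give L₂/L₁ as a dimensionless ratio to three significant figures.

L₂/L₁ = 0.250

For a solenoid, L ∝ μᵣN²A/ℓ.
L₂/L₁ = (4)^-1 = 0.250.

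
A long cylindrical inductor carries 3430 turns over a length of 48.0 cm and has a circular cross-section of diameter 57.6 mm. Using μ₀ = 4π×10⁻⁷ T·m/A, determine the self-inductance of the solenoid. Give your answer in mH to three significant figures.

A = π(d/2)² = π(2.880×10^-2 m)² = 2.606×10^-3 m².
For a long solenoid, L = μ₀N²A/ℓ.
L = (4π×10⁻⁷)(3430)²(2.606×10^-3)/(0.48 m) = 8.026×10^-2 H.

L ≈ 80.3 mH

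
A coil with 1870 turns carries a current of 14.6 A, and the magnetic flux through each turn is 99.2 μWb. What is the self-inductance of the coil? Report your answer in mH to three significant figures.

L ≈ 12.7 mH

Self-inductance is defined by L = NΦ_B/I (flux linkage over current).
L = (1870)(9.920×10^-5 Wb)/(14.6 A) = 1.271×10^-2 H.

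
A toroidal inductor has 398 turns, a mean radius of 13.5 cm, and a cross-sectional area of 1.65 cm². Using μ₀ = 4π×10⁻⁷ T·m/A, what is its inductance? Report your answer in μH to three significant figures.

For a thin toroid, L = μ₀N²A/(2πR).
L = (4π×10⁻⁷)(398)²(1.650×10^-4) / (2π×0.135 m) = 3.872×10^-5 H.

L ≈ 38.7 μH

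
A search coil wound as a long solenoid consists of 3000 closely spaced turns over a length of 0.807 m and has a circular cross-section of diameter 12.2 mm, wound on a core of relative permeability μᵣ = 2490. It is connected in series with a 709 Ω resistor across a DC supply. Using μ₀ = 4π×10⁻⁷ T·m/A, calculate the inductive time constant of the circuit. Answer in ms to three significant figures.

A = π(d/2)² = π(6.100×10^-3 m)² = 1.169×10^-4 m².
L = μ₀μᵣN²A/ℓ = (4π×10⁻⁷)(2490)(3000)²(1.169×10^-4)/(0.807) = 4.079 H.
τ = L/R = (4.079)/(709) = 5.754×10^-3 s.

τ ≈ 5.75 ms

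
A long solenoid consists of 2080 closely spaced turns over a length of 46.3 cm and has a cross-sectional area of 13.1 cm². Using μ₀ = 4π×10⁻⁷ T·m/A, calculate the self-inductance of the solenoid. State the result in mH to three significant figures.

L ≈ 15.4 mH

A = 13.1 cm² = 1.310×10^-3 m².
For a long solenoid, L = μ₀N²A/ℓ.
L = (4π×10⁻⁷)(2080)²(1.310×10^-3)/(0.463 m) = 1.538×10^-2 H.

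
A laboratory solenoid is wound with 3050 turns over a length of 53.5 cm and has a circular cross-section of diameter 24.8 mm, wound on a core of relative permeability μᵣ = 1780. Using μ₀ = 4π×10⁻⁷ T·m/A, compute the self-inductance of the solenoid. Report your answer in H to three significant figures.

L ≈ 18.8 H

A = π(d/2)² = π(1.240×10^-2 m)² = 4.831×10^-4 m².
For a long solenoid, L = μ₀μᵣN²A/ℓ.
L = (4π×10⁻⁷)(1780)(3050)²(4.831×10^-4)/(0.535 m) = 18.79 H.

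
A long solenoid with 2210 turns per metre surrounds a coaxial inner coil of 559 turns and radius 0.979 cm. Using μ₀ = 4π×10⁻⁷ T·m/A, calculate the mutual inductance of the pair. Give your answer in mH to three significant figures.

The outer solenoid produces a uniform field B₁ = μ₀n₁I₁ across the inner coil,
so the flux linkage is N₂Φ = N₂B₁A₂ = μ₀n₁N₂A₂·I₁, giving M = μ₀n₁N₂A₂.
A₂ = πr² = π(9.790×10^-3 m)² = 3.011×10^-4 m².
M = (4π×10⁻⁷)(2210)(559)(3.011×10^-4) = 4.674×10^-4 H.

M ≈ 0.467 mH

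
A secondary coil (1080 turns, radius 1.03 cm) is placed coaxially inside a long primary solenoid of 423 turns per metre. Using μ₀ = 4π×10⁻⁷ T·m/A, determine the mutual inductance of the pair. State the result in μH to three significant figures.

The outer solenoid produces a uniform field B₁ = μ₀n₁I₁ across the inner coil,
so the flux linkage is N₂Φ = N₂B₁A₂ = μ₀n₁N₂A₂·I₁, giving M = μ₀n₁N₂A₂.
A₂ = πr² = π(1.030×10^-2 m)² = 3.333×10^-4 m².
M = (4π×10⁻⁷)(423)(1080)(3.333×10^-4) = 1.913×10^-4 H.

M ≈ 191 μH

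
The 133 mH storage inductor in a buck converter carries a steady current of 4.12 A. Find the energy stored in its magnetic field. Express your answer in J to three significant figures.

Stored magnetic energy: U = ½LI².
U = ½(0.133 H)(4.12 A)² = 1.129 J.

U ≈ 1.13 J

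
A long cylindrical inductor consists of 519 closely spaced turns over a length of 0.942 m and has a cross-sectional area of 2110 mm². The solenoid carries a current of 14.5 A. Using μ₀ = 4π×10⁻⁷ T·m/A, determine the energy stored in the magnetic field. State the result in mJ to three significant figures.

U ≈ 79.7 mJ

A = 2110 mm² = 2.110×10^-3 m².
L = μ₀N²A/ℓ = (4π×10⁻⁷)(519)²(2.110×10^-3)/(0.942) = 7.582×10^-4 H.
U = ½LI² = ½(7.582×10^-4)(14.5)² = 7.970×10^-2 J.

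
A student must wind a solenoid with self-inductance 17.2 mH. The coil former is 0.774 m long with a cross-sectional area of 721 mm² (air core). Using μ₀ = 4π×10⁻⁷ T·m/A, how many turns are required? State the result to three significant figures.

N ≈ 3830 turns

A = 721 mm² = 7.210×10^-4 m².
From L = μ₀N²A/ℓ, N = √(Lℓ / (μ₀A)).
N = √[(1.720×10^-2)(0.774) / ((4π×10⁻⁷)×7.210×10^-4)] = √(1.469×10^7) ≈ 3833.2.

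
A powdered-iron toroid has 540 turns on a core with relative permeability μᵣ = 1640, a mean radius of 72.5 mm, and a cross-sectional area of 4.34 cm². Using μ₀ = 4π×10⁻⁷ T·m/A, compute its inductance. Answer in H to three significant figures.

For a thin toroid, L = μ₀μᵣN²A/(2πR).
L = (4π×10⁻⁷)(1640)(540)²(4.340×10^-4) / (2π×7.250×10^-2 m) = 0.5725 H.

L ≈ 0.573 H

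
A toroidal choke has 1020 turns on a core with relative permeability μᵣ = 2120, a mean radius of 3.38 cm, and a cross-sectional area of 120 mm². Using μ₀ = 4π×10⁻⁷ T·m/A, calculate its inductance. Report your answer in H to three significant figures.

L ≈ 1.57 H

For a thin toroid, L = μ₀μᵣN²A/(2πR).
L = (4π×10⁻⁷)(2120)(1020)²(1.200×10^-4) / (2π×3.380×10^-2 m) = 1.566 H.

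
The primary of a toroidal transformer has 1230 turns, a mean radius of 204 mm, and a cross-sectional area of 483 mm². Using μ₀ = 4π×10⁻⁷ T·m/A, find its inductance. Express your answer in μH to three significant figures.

For a thin toroid, L = μ₀N²A/(2πR).
L = (4π×10⁻⁷)(1230)²(4.830×10^-4) / (2π×0.204 m) = 7.164×10^-4 H.

L ≈ 716 μH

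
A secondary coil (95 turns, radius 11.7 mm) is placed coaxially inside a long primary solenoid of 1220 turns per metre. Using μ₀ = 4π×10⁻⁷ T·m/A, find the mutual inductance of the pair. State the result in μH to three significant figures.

The outer solenoid produces a uniform field B₁ = μ₀n₁I₁ across the inner coil,
so the flux linkage is N₂Φ = N₂B₁A₂ = μ₀n₁N₂A₂·I₁, giving M = μ₀n₁N₂A₂.
A₂ = πr² = π(1.170×10^-2 m)² = 4.301×10^-4 m².
M = (4π×10⁻⁷)(1220)(95)(4.301×10^-4) = 6.263×10^-5 H.

M ≈ 62.6 μH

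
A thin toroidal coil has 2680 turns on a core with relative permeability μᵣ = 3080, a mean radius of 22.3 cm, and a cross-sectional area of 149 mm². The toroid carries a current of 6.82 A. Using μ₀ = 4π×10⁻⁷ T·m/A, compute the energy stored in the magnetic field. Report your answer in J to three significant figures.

L = μ₀μᵣN²A/(2πR) = (4π×10⁻⁷)(3080)(2680)²(1.490×10^-4)/(2π×0.223) = 2.956 H.
U = ½LI² = ½(2.956)(6.82)² = 68.7496 J.

U ≈ 68.7 J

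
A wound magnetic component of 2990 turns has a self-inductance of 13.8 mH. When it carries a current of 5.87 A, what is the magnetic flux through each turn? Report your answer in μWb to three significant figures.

From L = NΦ_B/I, the flux per turn is Φ_B = LI/N.
Φ_B = (1.380×10^-2 H)(5.87 A)/2990 = 2.709×10^-5 Wb.

Φ_B ≈ 27.1 μWb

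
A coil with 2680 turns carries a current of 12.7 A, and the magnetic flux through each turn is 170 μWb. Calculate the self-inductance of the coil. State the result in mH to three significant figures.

L ≈ 35.9 mH

Self-inductance is defined by L = NΦ_B/I (flux linkage over current).
L = (2680)(1.700×10^-4 Wb)/(12.7 A) = 3.587×10^-2 H.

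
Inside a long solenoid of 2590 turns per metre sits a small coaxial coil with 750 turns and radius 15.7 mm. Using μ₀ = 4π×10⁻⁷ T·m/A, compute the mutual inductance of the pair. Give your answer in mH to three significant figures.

M ≈ 1.89 mH

The outer solenoid produces a uniform field B₁ = μ₀n₁I₁ across the inner coil,
so the flux linkage is N₂Φ = N₂B₁A₂ = μ₀n₁N₂A₂·I₁, giving M = μ₀n₁N₂A₂.
A₂ = πr² = π(1.570×10^-2 m)² = 7.744×10^-4 m².
M = (4π×10⁻⁷)(2590)(750)(7.744×10^-4) = 1.890×10^-3 H.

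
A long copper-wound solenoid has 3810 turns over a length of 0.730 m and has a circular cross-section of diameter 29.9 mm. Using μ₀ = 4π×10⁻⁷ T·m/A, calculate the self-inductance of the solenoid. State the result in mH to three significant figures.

L ≈ 17.5 mH

A = π(d/2)² = π(1.495×10^-2 m)² = 7.022×10^-4 m².
For a long solenoid, L = μ₀N²A/ℓ.
L = (4π×10⁻⁷)(3810)²(7.022×10^-4)/(0.73 m) = 1.7546×10^-2 H.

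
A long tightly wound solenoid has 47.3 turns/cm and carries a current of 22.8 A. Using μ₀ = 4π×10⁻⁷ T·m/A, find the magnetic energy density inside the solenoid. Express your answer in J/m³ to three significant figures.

B = μ₀nI = (4π×10⁻⁷)(4.730×10^3)(22.8) = 0.1355 T.
u = B²/(2μ₀) = (0.1355)²/(2×4π×10⁻⁷) = 7.308×10^3 J/m³.

u ≈ 7310 J/m³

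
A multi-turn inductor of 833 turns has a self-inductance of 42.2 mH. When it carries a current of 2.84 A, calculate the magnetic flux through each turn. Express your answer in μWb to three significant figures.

Φ_B ≈ 144 μWb

From L = NΦ_B/I, the flux per turn is Φ_B = LI/N.
Φ_B = (4.220×10^-2 H)(2.84 A)/833 = 1.439×10^-4 Wb.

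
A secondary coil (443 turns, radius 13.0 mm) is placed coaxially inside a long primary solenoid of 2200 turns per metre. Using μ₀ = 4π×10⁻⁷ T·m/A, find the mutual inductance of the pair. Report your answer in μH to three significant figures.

The outer solenoid produces a uniform field B₁ = μ₀n₁I₁ across the inner coil,
so the flux linkage is N₂Φ = N₂B₁A₂ = μ₀n₁N₂A₂·I₁, giving M = μ₀n₁N₂A₂.
A₂ = πr² = π(1.300×10^-2 m)² = 5.309×10^-4 m².
M = (4π×10⁻⁷)(2200)(443)(5.309×10^-4) = 6.502×10^-4 H.

M ≈ 650 μH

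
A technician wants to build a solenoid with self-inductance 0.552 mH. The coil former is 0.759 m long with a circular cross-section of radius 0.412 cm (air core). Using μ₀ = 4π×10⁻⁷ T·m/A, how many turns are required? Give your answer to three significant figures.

A = πr² = π(4.120×10^-3 m)² = 5.333×10^-5 m².
From L = μ₀N²A/ℓ, N = √(Lℓ / (μ₀A)).
N = √[(5.520×10^-4)(0.759) / ((4π×10⁻⁷)×5.333×10^-5)] = √(6.252×10^6) ≈ 2500.4.

N ≈ 2500 turns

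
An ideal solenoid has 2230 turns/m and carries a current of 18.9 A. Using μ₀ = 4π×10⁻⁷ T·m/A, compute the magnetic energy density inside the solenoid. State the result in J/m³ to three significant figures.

B = μ₀nI = (4π×10⁻⁷)(2.230×10^3)(18.9) = 5.296×10^-2 T.
u = B²/(2μ₀) = (5.296×10^-2)²/(2×4π×10⁻⁷) = 1.116×10^3 J/m³.

u ≈ 1120 J/m³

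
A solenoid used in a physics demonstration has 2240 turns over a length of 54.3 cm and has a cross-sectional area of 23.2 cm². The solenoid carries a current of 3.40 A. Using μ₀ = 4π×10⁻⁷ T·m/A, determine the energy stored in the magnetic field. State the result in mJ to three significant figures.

U ≈ 156 mJ

A = 23.2 cm² = 2.320×10^-3 m².
L = μ₀N²A/ℓ = (4π×10⁻⁷)(2240)²(2.320×10^-3)/(0.543) = 2.694×10^-2 H.
U = ½LI² = ½(2.694×10^-2)(3.40)² = 0.1557 J.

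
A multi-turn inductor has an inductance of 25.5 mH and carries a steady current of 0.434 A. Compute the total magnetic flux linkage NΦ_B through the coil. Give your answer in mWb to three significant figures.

NΦ_B ≈ 11.1 mWb

From L = NΦ_B/I, the flux linkage is NΦ_B = LI.
NΦ_B = (2.550×10^-2 H)(0.434 A) = 1.107×10^-2 Wb.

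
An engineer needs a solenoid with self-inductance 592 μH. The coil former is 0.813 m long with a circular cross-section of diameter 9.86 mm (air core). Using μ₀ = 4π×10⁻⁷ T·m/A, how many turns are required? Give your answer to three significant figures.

N ≈ 2240 turns

A = π(d/2)² = π(4.930×10^-3 m)² = 7.636×10^-5 m².
From L = μ₀N²A/ℓ, N = √(Lℓ / (μ₀A)).
N = √[(5.920×10^-4)(0.813) / ((4π×10⁻⁷)×7.636×10^-5)] = √(5.016×10^6) ≈ 2239.6.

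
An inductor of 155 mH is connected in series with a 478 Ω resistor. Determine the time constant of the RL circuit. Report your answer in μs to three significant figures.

τ ≈ 324 μs

τ = L/R = (0.155 H)/(478 Ω) = 3.243×10^-4 s.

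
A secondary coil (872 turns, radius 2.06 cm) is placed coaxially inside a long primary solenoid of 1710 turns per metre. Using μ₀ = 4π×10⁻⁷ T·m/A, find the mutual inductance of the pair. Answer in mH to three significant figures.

M ≈ 2.50 mH

The outer solenoid produces a uniform field B₁ = μ₀n₁I₁ across the inner coil,
so the flux linkage is N₂Φ = N₂B₁A₂ = μ₀n₁N₂A₂·I₁, giving M = μ₀n₁N₂A₂.
A₂ = πr² = π(2.060×10^-2 m)² = 1.333×10^-3 m².
M = (4π×10⁻⁷)(1710)(872)(1.333×10^-3) = 2.498×10^-3 H.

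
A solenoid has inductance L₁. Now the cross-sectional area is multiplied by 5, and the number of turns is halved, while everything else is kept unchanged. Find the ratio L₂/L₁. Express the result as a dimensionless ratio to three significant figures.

For a solenoid, L ∝ μᵣN²A/ℓ.
L₂/L₁ = (5) × (0.5)^2 = 1.25.

L₂/L₁ = 1.25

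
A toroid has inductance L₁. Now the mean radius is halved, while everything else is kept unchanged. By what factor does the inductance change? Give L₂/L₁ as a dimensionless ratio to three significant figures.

L₂/L₁ = 2.00

For a toroid, L ∝ μᵣN²A/R.
L₂/L₁ = (0.5)^-1 = 2.00.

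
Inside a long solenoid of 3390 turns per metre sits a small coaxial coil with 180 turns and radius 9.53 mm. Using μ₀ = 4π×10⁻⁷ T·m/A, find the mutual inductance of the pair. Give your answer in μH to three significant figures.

M ≈ 219 μH

The outer solenoid produces a uniform field B₁ = μ₀n₁I₁ across the inner coil,
so the flux linkage is N₂Φ = N₂B₁A₂ = μ₀n₁N₂A₂·I₁, giving M = μ₀n₁N₂A₂.
A₂ = πr² = π(9.530×10^-3 m)² = 2.853×10^-4 m².
M = (4π×10⁻⁷)(3390)(180)(2.853×10^-4) = 2.188×10^-4 H.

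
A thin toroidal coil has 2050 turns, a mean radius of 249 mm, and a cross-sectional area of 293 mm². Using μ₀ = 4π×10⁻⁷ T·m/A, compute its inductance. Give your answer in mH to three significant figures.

For a thin toroid, L = μ₀N²A/(2πR).
L = (4π×10⁻⁷)(2050)²(2.930×10^-4) / (2π×0.249 m) = 9.890×10^-4 H.

L ≈ 0.989 mH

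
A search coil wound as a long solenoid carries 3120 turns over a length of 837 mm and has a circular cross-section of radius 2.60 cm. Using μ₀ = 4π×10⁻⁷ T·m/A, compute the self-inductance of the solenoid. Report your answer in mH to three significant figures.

A = πr² = π(2.600×10^-2 m)² = 2.124×10^-3 m².
For a long solenoid, L = μ₀N²A/ℓ.
L = (4π×10⁻⁷)(3120)²(2.124×10^-3)/(0.837 m) = 3.104×10^-2 H.

L ≈ 31.0 mH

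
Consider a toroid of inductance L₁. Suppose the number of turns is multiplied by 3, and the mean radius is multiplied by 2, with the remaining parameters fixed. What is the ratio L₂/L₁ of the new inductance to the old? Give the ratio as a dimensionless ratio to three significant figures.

For a toroid, L ∝ μᵣN²A/R.
L₂/L₁ = (3)^2 × (2)^-1 = 4.50.

L₂/L₁ = 4.50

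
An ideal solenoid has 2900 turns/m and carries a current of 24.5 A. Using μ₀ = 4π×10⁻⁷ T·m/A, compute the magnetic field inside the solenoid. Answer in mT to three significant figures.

B ≈ 89.3 mT

Inside a long solenoid, B = μ₀nI.
B = (4π×10⁻⁷)(2.900×10^3 m⁻¹)(24.5 A) = 8.928×10^-2 T.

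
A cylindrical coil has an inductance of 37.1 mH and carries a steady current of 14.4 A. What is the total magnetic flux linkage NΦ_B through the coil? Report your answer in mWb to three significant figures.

NΦ_B ≈ 534 mWb

From L = NΦ_B/I, the flux linkage is NΦ_B = LI.
NΦ_B = (3.710×10^-2 H)(14.4 A) = 0.5342 Wb.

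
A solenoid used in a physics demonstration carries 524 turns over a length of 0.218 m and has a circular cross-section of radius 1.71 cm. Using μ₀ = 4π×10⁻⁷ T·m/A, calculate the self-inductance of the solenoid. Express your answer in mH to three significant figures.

A = πr² = π(1.710×10^-2 m)² = 9.186×10^-4 m².
For a long solenoid, L = μ₀N²A/ℓ.
L = (4π×10⁻⁷)(524)²(9.186×10^-4)/(0.218 m) = 1.454×10^-3 H.

L ≈ 1.45 mH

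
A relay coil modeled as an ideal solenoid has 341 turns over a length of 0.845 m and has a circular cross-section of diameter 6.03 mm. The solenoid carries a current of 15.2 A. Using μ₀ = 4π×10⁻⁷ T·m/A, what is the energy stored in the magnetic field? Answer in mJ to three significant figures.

U ≈ 0.570 mJ

A = π(d/2)² = π(3.015×10^-3 m)² = 2.856×10^-5 m².
L = μ₀N²A/ℓ = (4π×10⁻⁷)(341)²(2.856×10^-5)/(0.845) = 4.938×10^-6 H.
U = ½LI² = ½(4.938×10^-6)(15.2)² = 5.7048×10^-4 J.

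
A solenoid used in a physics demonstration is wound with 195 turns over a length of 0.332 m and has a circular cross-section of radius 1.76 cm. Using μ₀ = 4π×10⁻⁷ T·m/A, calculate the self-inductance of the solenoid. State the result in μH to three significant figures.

L ≈ 140 μH

A = πr² = π(1.760×10^-2 m)² = 9.731×10^-4 m².
For a long solenoid, L = μ₀N²A/ℓ.
L = (4π×10⁻⁷)(195)²(9.731×10^-4)/(0.332 m) = 1.401×10^-4 H.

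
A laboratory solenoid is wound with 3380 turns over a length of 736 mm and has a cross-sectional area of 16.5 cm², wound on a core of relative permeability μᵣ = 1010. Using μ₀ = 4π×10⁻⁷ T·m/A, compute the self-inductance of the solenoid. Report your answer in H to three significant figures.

A = 16.5 cm² = 1.650×10^-3 m².
For a long solenoid, L = μ₀μᵣN²A/ℓ.
L = (4π×10⁻⁷)(1010)(3380)²(1.650×10^-3)/(0.736 m) = 32.51 H.

L ≈ 32.5 H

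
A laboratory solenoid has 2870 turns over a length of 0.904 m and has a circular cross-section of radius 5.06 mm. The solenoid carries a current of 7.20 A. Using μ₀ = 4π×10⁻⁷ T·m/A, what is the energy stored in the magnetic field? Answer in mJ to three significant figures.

A = πr² = π(5.060×10^-3 m)² = 8.044×10^-5 m².
L = μ₀N²A/ℓ = (4π×10⁻⁷)(2870)²(8.044×10^-5)/(0.904) = 9.210×10^-4 H.
U = ½LI² = ½(9.210×10^-4)(7.20)² = 2.387×10^-2 J.

U ≈ 23.9 mJ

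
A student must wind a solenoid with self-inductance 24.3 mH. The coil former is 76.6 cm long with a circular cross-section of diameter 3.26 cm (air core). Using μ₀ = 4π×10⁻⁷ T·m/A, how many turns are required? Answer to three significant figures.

A = π(d/2)² = π(1.630×10^-2 m)² = 8.347×10^-4 m².
From L = μ₀N²A/ℓ, N = √(Lℓ / (μ₀A)).
N = √[(2.430×10^-2)(0.766) / ((4π×10⁻⁷)×8.347×10^-4)] = √(1.7746×10^7) ≈ 4212.6.

N ≈ 4210 turns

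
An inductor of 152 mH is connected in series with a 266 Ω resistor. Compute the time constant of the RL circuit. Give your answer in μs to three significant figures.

τ = L/R = (0.152 H)/(266 Ω) = 5.714×10^-4 s.

τ ≈ 571 μs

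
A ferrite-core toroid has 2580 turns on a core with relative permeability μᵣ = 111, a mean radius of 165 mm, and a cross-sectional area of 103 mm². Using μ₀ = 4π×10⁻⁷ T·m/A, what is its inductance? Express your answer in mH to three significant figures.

For a thin toroid, L = μ₀μᵣN²A/(2πR).
L = (4π×10⁻⁷)(111)(2580)²(1.030×10^-4) / (2π×0.165 m) = 9.2246×10^-2 H.

L ≈ 92.2 mH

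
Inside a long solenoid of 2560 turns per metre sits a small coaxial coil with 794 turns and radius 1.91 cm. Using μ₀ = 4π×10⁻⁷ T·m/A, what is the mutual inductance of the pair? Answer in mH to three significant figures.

M ≈ 2.93 mH

The outer solenoid produces a uniform field B₁ = μ₀n₁I₁ across the inner coil,
so the flux linkage is N₂Φ = N₂B₁A₂ = μ₀n₁N₂A₂·I₁, giving M = μ₀n₁N₂A₂.
A₂ = πr² = π(1.910×10^-2 m)² = 1.146×10^-3 m².
M = (4π×10⁻⁷)(2560)(794)(1.146×10^-3) = 2.927×10^-3 H.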